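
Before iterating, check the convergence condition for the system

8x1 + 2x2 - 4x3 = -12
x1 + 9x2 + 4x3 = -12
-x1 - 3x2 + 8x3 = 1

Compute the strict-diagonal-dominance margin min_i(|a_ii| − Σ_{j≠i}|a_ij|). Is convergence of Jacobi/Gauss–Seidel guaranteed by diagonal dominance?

row 1: |8| − (2+4) = 2
row 2: |9| − (1+4) = 4
row 3: |8| − (1+3) = 4
minimum over rows = 2 → strictly diagonally dominant (convergence guaranteed)

2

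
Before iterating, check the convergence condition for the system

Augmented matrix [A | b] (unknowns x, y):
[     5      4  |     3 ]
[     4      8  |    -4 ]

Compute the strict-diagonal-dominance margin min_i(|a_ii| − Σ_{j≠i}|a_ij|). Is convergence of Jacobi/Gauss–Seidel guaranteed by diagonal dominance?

row 1: |5| − (4) = 1
row 2: |8| − (4) = 4
minimum over rows = 1 → strictly diagonally dominant (convergence guaranteed)

1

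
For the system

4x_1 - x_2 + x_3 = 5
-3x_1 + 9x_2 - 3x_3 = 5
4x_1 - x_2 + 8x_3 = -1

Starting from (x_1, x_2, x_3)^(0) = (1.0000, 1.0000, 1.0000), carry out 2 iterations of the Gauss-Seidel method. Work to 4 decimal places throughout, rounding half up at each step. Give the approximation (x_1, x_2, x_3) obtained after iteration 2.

(1.7231, 0.9343, -0.8698)

Iteration 1:
  x_1 = (5 - (-1)·1.0000 - (1)·1.0000) / (4) = 1.2500
  x_2 = (5 - (-3)·1.2500 - (-3)·1.0000) / (9) = 1.3056
  x_3 = (-1 - (4)·1.2500 - (-1)·1.3056) / (8) = -0.5868
Iteration 2:
  x_1 = (5 - (-1)·1.3056 - (1)·-0.5868) / (4) = 1.7231
  x_2 = (5 - (-3)·1.7231 - (-3)·-0.5868) / (9) = 0.9343
  x_3 = (-1 - (4)·1.7231 - (-1)·0.9343) / (8) = -0.8698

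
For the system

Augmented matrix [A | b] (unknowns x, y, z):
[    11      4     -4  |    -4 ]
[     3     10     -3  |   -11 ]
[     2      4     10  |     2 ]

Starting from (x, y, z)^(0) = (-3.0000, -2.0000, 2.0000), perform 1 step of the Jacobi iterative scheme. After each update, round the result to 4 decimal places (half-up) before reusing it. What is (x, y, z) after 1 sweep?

Iteration 1:
  x = (-4 - (4)·-2.0000 - (-4)·2.0000) / (11) = 1.0909
  y = (-11 - (3)·-3.0000 - (-3)·2.0000) / (10) = 0.4000
  z = (2 - (2)·-3.0000 - (4)·-2.0000) / (10) = 1.6000

(1.0909, 0.4000, 1.6000)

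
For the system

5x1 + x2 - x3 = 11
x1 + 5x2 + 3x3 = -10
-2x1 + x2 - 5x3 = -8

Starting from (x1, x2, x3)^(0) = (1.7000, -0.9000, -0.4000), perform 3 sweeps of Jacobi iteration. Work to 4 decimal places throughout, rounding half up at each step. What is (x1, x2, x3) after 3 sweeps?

(2.8328, -2.7096, -0.0880)

Iteration 1:
  x1 = (11 - (1)·-0.9000 - (-1)·-0.4000) / (5) = 2.3000
  x2 = (-10 - (1)·1.7000 - (3)·-0.4000) / (5) = -2.1000
  x3 = (-8 - (-2)·1.7000 - (1)·-0.9000) / (-5) = 0.7400
Iteration 2:
  x1 = (11 - (1)·-2.1000 - (-1)·0.7400) / (5) = 2.7680
  x2 = (-10 - (1)·2.3000 - (3)·0.7400) / (5) = -2.9040
  x3 = (-8 - (-2)·2.3000 - (1)·-2.1000) / (-5) = 0.2600
Iteration 3:
  x1 = (11 - (1)·-2.9040 - (-1)·0.2600) / (5) = 2.8328
  x2 = (-10 - (1)·2.7680 - (3)·0.2600) / (5) = -2.7096
  x3 = (-8 - (-2)·2.7680 - (1)·-2.9040) / (-5) = -0.0880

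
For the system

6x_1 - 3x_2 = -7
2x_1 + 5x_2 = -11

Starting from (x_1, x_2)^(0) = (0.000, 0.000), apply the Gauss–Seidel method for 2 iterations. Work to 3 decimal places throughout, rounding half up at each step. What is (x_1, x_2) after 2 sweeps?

(-2.033, -1.387)

Iteration 1:
  x_1 = (-7 - (-3)·0.000) / (6) = -1.167
  x_2 = (-11 - (2)·-1.167) / (5) = -1.733
Iteration 2:
  x_1 = (-7 - (-3)·-1.733) / (6) = -2.033
  x_2 = (-11 - (2)·-2.033) / (5) = -1.387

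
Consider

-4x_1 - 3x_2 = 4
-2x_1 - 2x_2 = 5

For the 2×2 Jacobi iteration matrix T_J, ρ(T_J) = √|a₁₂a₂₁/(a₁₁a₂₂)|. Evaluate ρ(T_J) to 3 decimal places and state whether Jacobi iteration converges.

a₁₂a₂₁/(a₁₁a₂₂) = (-3)·(-2) / ((-4)·(-2)) = 0.750000
ρ = √|0.750000| = √0.750000 = 0.866
ρ < 1, so Jacobi converges

0.866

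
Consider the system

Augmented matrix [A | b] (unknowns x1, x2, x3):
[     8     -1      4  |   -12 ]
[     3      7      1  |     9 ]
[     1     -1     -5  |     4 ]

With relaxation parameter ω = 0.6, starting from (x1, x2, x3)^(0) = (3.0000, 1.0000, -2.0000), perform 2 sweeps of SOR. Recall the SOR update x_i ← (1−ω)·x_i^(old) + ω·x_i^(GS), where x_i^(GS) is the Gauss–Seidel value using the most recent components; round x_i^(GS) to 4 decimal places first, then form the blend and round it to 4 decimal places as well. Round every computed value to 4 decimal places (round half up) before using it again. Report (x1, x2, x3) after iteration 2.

Iteration 1:
  x1: GS value = (-12 - (-1)·1.0000 - (4)·-2.0000) / (8) = -0.3750;  x1 ← (1−ω)·3.0000 + ω·-0.3750 = 0.9750
  x2: GS value = (9 - (3)·0.9750 - (1)·-2.0000) / (7) = 1.1536;  x2 ← (1−ω)·1.0000 + ω·1.1536 = 1.0922
  x3: GS value = (4 - (1)·0.9750 - (-1)·1.0922) / (-5) = -0.8234;  x3 ← (1−ω)·-2.0000 + ω·-0.8234 = -1.2940
Iteration 2:
  x1: GS value = (-12 - (-1)·1.0922 - (4)·-1.2940) / (8) = -0.7165;  x1 ← (1−ω)·0.9750 + ω·-0.7165 = -0.0399
  x2: GS value = (9 - (3)·-0.0399 - (1)·-1.2940) / (7) = 1.4877;  x2 ← (1−ω)·1.0922 + ω·1.4877 = 1.3295
  x3: GS value = (4 - (1)·-0.0399 - (-1)·1.3295) / (-5) = -1.0739;  x3 ← (1−ω)·-1.2940 + ω·-1.0739 = -1.1619

(-0.0399, 1.3295, -1.1619)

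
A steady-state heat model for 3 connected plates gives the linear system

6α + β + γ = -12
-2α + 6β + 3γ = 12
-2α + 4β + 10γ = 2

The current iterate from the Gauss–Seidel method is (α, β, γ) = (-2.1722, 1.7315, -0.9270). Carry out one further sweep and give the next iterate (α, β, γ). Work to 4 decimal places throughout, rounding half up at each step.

(-2.1341, 1.7521, -0.9277)

One sweep:
  α = (-12 - (1)·1.7315 - (1)·-0.9270) / (6) = -2.1341
  β = (12 - (-2)·-2.1341 - (3)·-0.9270) / (6) = 1.7521
  γ = (2 - (-2)·-2.1341 - (4)·1.7521) / (10) = -0.9277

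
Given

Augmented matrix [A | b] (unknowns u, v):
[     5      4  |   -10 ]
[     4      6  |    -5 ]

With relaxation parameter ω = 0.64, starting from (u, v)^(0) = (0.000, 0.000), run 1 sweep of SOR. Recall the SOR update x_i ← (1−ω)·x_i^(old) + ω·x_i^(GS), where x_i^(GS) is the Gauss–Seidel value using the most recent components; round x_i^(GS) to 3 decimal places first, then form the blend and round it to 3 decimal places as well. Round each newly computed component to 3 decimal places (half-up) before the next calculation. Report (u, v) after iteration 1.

(-1.280, 0.013)

Iteration 1:
  u: GS value = (-10 - (4)·0.000) / (5) = -2.000;  u ← (1−ω)·0.000 + ω·-2.000 = -1.280
  v: GS value = (-5 - (4)·-1.280) / (6) = 0.020;  v ← (1−ω)·0.000 + ω·0.020 = 0.013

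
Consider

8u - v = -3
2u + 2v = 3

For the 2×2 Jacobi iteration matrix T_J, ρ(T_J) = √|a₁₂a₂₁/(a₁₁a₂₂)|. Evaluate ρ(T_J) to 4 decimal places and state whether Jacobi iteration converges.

a₁₂a₂₁/(a₁₁a₂₂) = (-1)·(2) / ((8)·(2)) = -0.125000
ρ = √|-0.125000| = √0.125000 = 0.3536
ρ < 1, so Jacobi converges

0.3536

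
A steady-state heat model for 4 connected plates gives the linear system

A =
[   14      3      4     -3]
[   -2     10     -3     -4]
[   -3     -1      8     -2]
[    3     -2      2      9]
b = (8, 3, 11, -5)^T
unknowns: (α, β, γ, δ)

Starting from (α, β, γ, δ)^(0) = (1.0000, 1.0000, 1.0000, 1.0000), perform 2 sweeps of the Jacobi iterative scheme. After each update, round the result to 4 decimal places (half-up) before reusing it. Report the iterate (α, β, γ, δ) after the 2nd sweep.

Iteration 1:
  α = (8 - (3)·1.0000 - (4)·1.0000 - (-3)·1.0000) / (14) = 0.2857
  β = (3 - (-2)·1.0000 - (-3)·1.0000 - (-4)·1.0000) / (10) = 1.2000
  γ = (11 - (-3)·1.0000 - (-1)·1.0000 - (-2)·1.0000) / (8) = 2.1250
  δ = (-5 - (3)·1.0000 - (-2)·1.0000 - (2)·1.0000) / (9) = -0.8889
Iteration 2:
  α = (8 - (3)·1.2000 - (4)·2.1250 - (-3)·-0.8889) / (14) = -0.4833
  β = (3 - (-2)·0.2857 - (-3)·2.1250 - (-4)·-0.8889) / (10) = 0.6391
  γ = (11 - (-3)·0.2857 - (-1)·1.2000 - (-2)·-0.8889) / (8) = 1.4099
  δ = (-5 - (3)·0.2857 - (-2)·1.2000 - (2)·2.1250) / (9) = -0.8563

(-0.4833, 0.6391, 1.4099, -0.8563)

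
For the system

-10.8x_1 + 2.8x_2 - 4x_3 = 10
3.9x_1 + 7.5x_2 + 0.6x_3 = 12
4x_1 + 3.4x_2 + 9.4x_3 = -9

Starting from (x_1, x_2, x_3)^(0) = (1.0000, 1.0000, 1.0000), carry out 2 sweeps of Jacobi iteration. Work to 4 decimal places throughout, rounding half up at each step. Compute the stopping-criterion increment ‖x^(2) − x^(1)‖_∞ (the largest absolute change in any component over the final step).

1.2788

Iteration 1:
  x_1 = (10 - (2.8)·1.0000 - (-4)·1.0000) / (-10.8) = -1.0370
  x_2 = (12 - (3.9)·1.0000 - (0.6)·1.0000) / (7.5) = 1.0000
  x_3 = (-9 - (4)·1.0000 - (3.4)·1.0000) / (9.4) = -1.7447
Iteration 2:
  x_1 = (10 - (2.8)·1.0000 - (-4)·-1.7447) / (-10.8) = -0.0205
  x_2 = (12 - (3.9)·-1.0370 - (0.6)·-1.7447) / (7.5) = 2.2788
  x_3 = (-9 - (4)·-1.0370 - (3.4)·1.0000) / (9.4) = -0.8779
Change: (1.0165, 1.2788, 0.8668) → max |·| = 1.2788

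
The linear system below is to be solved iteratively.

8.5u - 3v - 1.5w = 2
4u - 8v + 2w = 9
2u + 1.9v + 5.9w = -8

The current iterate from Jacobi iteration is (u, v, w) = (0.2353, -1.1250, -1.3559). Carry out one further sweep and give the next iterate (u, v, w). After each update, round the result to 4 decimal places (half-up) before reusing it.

One sweep:
  u = (2 - (-3)·-1.1250 - (-1.5)·-1.3559) / (8.5) = -0.4010
  v = (9 - (4)·0.2353 - (2)·-1.3559) / (-8) = -1.3463
  w = (-8 - (2)·0.2353 - (1.9)·-1.1250) / (5.9) = -1.0734

(-0.4010, -1.3463, -1.0734)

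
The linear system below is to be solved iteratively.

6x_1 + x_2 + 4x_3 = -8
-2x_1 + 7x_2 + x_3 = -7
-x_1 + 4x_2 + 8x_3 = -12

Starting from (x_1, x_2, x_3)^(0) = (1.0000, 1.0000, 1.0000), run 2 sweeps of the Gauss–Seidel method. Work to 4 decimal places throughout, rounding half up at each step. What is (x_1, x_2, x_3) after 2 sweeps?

Iteration 1:
  x_1 = (-8 - (1)·1.0000 - (4)·1.0000) / (6) = -2.1667
  x_2 = (-7 - (-2)·-2.1667 - (1)·1.0000) / (7) = -1.7619
  x_3 = (-12 - (-1)·-2.1667 - (4)·-1.7619) / (8) = -0.8899
Iteration 2:
  x_1 = (-8 - (1)·-1.7619 - (4)·-0.8899) / (6) = -0.4464
  x_2 = (-7 - (-2)·-0.4464 - (1)·-0.8899) / (7) = -1.0004
  x_3 = (-12 - (-1)·-0.4464 - (4)·-1.0004) / (8) = -1.0556

(-0.4464, -1.0004, -1.0556)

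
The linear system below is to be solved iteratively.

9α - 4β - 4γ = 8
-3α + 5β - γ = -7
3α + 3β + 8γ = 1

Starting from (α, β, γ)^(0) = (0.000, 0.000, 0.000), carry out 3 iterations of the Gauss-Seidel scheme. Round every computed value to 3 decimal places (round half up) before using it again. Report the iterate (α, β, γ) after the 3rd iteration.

(0.562, -1.001, 0.290)

Iteration 1:
  α = (8 - (-4)·0.000 - (-4)·0.000) / (9) = 0.889
  β = (-7 - (-3)·0.889 - (-1)·0.000) / (5) = -0.867
  γ = (1 - (3)·0.889 - (3)·-0.867) / (8) = 0.117
Iteration 2:
  α = (8 - (-4)·-0.867 - (-4)·0.117) / (9) = 0.556
  β = (-7 - (-3)·0.556 - (-1)·0.117) / (5) = -1.043
  γ = (1 - (3)·0.556 - (3)·-1.043) / (8) = 0.308
Iteration 3:
  α = (8 - (-4)·-1.043 - (-4)·0.308) / (9) = 0.562
  β = (-7 - (-3)·0.562 - (-1)·0.308) / (5) = -1.001
  γ = (1 - (3)·0.562 - (3)·-1.001) / (8) = 0.290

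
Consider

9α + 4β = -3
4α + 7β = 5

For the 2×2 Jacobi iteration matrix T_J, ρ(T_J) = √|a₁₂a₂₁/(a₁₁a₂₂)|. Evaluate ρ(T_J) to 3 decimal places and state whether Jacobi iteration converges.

a₁₂a₂₁/(a₁₁a₂₂) = (4)·(4) / ((9)·(7)) = 0.253968
ρ = √|0.253968| = √0.253968 = 0.504
ρ < 1, so Jacobi converges

0.504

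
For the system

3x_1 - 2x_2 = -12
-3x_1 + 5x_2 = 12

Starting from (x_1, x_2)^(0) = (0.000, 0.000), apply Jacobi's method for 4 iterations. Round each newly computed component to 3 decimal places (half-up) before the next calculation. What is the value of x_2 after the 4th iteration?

Iteration 1:
  x_1 = (-12 - (-2)·0.000) / (3) = -4.000
  x_2 = (12 - (-3)·0.000) / (5) = 2.400
Iteration 2:
  x_1 = (-12 - (-2)·2.400) / (3) = -2.400
  x_2 = (12 - (-3)·-4.000) / (5) = 0.000
Iteration 3:
  x_1 = (-12 - (-2)·0.000) / (3) = -4.000
  x_2 = (12 - (-3)·-2.400) / (5) = 0.960
Iteration 4:
  x_1 = (-12 - (-2)·0.960) / (3) = -3.360
  x_2 = (12 - (-3)·-4.000) / (5) = 0.000

0.000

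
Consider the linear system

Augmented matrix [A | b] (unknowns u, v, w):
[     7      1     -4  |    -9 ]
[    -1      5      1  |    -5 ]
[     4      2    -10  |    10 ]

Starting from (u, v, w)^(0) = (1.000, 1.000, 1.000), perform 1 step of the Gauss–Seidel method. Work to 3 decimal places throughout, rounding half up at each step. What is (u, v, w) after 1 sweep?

(-0.857, -1.371, -1.617)

Iteration 1:
  u = (-9 - (1)·1.000 - (-4)·1.000) / (7) = -0.857
  v = (-5 - (-1)·-0.857 - (1)·1.000) / (5) = -1.371
  w = (10 - (4)·-0.857 - (2)·-1.371) / (-10) = -1.617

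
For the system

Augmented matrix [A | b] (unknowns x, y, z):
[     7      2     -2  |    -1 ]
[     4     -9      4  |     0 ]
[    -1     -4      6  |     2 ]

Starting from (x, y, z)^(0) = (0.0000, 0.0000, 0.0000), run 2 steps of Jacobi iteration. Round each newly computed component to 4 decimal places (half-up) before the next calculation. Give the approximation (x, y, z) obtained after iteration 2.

Iteration 1:
  x = (-1 - (2)·0.0000 - (-2)·0.0000) / (7) = -0.1429
  y = (0 - (4)·0.0000 - (4)·0.0000) / (-9) = 0.0000
  z = (2 - (-1)·0.0000 - (-4)·0.0000) / (6) = 0.3333
Iteration 2:
  x = (-1 - (2)·0.0000 - (-2)·0.3333) / (7) = -0.0476
  y = (0 - (4)·-0.1429 - (4)·0.3333) / (-9) = 0.0846
  z = (2 - (-1)·-0.1429 - (-4)·0.0000) / (6) = 0.3095

(-0.0476, 0.0846, 0.3095)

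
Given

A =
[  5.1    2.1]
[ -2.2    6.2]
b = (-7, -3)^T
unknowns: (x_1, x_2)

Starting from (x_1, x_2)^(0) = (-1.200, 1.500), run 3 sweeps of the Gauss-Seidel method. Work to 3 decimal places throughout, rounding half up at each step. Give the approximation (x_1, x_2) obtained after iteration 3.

(-1.044, -0.854)

Iteration 1:
  x_1 = (-7 - (2.1)·1.500) / (5.1) = -1.990
  x_2 = (-3 - (-2.2)·-1.990) / (6.2) = -1.190
Iteration 2:
  x_1 = (-7 - (2.1)·-1.190) / (5.1) = -0.883
  x_2 = (-3 - (-2.2)·-0.883) / (6.2) = -0.797
Iteration 3:
  x_1 = (-7 - (2.1)·-0.797) / (5.1) = -1.044
  x_2 = (-3 - (-2.2)·-1.044) / (6.2) = -0.854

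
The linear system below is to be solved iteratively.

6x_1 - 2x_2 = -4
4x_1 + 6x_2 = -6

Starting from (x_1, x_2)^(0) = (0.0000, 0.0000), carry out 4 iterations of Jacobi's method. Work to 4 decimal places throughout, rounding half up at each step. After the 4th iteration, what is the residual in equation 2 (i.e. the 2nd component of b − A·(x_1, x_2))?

Iteration 1:
  x_1 = (-4 - (-2)·0.0000) / (6) = -0.6667
  x_2 = (-6 - (4)·0.0000) / (6) = -1.0000
Iteration 2:
  x_1 = (-4 - (-2)·-1.0000) / (6) = -1.0000
  x_2 = (-6 - (4)·-0.6667) / (6) = -0.5555
Iteration 3:
  x_1 = (-4 - (-2)·-0.5555) / (6) = -0.8518
  x_2 = (-6 - (4)·-1.0000) / (6) = -0.3333
Iteration 4:
  x_1 = (-4 - (-2)·-0.3333) / (6) = -0.7778
  x_2 = (-6 - (4)·-0.8518) / (6) = -0.4321
Residual b − A·x = (-0.1974, -0.2962)

-0.2962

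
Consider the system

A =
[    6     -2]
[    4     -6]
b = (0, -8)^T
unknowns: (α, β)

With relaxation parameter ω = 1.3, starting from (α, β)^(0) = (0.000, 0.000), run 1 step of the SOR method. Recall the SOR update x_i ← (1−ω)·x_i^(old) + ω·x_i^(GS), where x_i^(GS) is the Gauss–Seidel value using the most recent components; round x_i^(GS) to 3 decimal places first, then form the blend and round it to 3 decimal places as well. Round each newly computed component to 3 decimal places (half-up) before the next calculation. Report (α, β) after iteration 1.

(0.000, 1.733)

Iteration 1:
  α: GS value = (0 - (-2)·0.000) / (6) = 0.000;  α ← (1−ω)·0.000 + ω·0.000 = 0.000
  β: GS value = (-8 - (4)·0.000) / (-6) = 1.333;  β ← (1−ω)·0.000 + ω·1.333 = 1.733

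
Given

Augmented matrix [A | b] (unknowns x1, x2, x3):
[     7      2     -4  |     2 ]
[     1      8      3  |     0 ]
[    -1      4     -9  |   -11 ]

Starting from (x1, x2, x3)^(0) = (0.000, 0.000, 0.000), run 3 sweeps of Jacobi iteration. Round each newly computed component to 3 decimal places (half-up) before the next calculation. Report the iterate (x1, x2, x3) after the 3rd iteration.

(1.107, -0.569, 0.893)

Iteration 1:
  x1 = (2 - (2)·0.000 - (-4)·0.000) / (7) = 0.286
  x2 = (0 - (1)·0.000 - (3)·0.000) / (8) = 0.000
  x3 = (-11 - (-1)·0.000 - (4)·0.000) / (-9) = 1.222
Iteration 2:
  x1 = (2 - (2)·0.000 - (-4)·1.222) / (7) = 0.984
  x2 = (0 - (1)·0.286 - (3)·1.222) / (8) = -0.494
  x3 = (-11 - (-1)·0.286 - (4)·0.000) / (-9) = 1.190
Iteration 3:
  x1 = (2 - (2)·-0.494 - (-4)·1.190) / (7) = 1.107
  x2 = (0 - (1)·0.984 - (3)·1.190) / (8) = -0.569
  x3 = (-11 - (-1)·0.984 - (4)·-0.494) / (-9) = 0.893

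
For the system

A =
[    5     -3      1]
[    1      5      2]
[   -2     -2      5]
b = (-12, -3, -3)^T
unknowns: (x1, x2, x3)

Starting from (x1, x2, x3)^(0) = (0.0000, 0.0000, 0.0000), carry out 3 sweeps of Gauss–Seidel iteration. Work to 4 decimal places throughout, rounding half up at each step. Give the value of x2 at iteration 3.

0.2807

Iteration 1:
  x1 = (-12 - (-3)·0.0000 - (1)·0.0000) / (5) = -2.4000
  x2 = (-3 - (1)·-2.4000 - (2)·0.0000) / (5) = -0.1200
  x3 = (-3 - (-2)·-2.4000 - (-2)·-0.1200) / (5) = -1.6080
Iteration 2:
  x1 = (-12 - (-3)·-0.1200 - (1)·-1.6080) / (5) = -2.1504
  x2 = (-3 - (1)·-2.1504 - (2)·-1.6080) / (5) = 0.4733
  x3 = (-3 - (-2)·-2.1504 - (-2)·0.4733) / (5) = -1.2708
Iteration 3:
  x1 = (-12 - (-3)·0.4733 - (1)·-1.2708) / (5) = -1.8619
  x2 = (-3 - (1)·-1.8619 - (2)·-1.2708) / (5) = 0.2807
  x3 = (-3 - (-2)·-1.8619 - (-2)·0.2807) / (5) = -1.2325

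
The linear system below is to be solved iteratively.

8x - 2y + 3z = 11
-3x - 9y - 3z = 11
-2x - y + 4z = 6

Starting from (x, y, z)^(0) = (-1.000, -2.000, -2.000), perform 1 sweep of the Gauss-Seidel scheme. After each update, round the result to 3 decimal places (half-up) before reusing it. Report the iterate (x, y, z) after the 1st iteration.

Iteration 1:
  x = (11 - (-2)·-2.000 - (3)·-2.000) / (8) = 1.625
  y = (11 - (-3)·1.625 - (-3)·-2.000) / (-9) = -1.097
  z = (6 - (-2)·1.625 - (-1)·-1.097) / (4) = 2.038

(1.625, -1.097, 2.038)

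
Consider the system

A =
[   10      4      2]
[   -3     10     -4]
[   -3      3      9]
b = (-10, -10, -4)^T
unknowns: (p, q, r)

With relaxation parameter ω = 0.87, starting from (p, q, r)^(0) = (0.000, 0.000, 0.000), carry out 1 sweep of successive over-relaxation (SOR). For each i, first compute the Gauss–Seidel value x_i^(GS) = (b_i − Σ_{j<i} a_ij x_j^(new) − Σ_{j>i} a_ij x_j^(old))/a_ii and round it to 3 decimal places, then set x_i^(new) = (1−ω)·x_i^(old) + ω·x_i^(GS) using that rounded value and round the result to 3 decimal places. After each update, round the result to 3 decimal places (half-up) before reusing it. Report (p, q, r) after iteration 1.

Iteration 1:
  p: GS value = (-10 - (4)·0.000 - (2)·0.000) / (10) = -1.000;  p ← (1−ω)·0.000 + ω·-1.000 = -0.870
  q: GS value = (-10 - (-3)·-0.870 - (-4)·0.000) / (10) = -1.261;  q ← (1−ω)·0.000 + ω·-1.261 = -1.097
  r: GS value = (-4 - (-3)·-0.870 - (3)·-1.097) / (9) = -0.369;  r ← (1−ω)·0.000 + ω·-0.369 = -0.321

(-0.870, -1.097, -0.321)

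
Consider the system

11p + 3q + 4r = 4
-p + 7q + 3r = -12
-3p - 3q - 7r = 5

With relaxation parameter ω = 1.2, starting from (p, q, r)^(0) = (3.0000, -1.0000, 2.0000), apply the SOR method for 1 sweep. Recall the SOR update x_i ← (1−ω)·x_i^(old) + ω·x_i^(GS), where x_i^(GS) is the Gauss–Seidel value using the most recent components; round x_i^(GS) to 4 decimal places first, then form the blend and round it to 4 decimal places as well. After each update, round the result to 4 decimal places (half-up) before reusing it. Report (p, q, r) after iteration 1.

(-0.7091, -3.0072, 0.6541)

Iteration 1:
  p: GS value = (4 - (3)·-1.0000 - (4)·2.0000) / (11) = -0.0909;  p ← (1−ω)·3.0000 + ω·-0.0909 = -0.7091
  q: GS value = (-12 - (-1)·-0.7091 - (3)·2.0000) / (7) = -2.6727;  q ← (1−ω)·-1.0000 + ω·-2.6727 = -3.0072
  r: GS value = (5 - (-3)·-0.7091 - (-3)·-3.0072) / (-7) = 0.8784;  r ← (1−ω)·2.0000 + ω·0.8784 = 0.6541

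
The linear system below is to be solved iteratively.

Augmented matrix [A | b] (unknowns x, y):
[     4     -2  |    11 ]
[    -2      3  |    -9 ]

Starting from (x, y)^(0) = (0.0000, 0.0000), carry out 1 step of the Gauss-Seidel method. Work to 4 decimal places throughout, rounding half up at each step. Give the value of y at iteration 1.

-1.1667

Iteration 1:
  x = (11 - (-2)·0.0000) / (4) = 2.7500
  y = (-9 - (-2)·2.7500) / (3) = -1.1667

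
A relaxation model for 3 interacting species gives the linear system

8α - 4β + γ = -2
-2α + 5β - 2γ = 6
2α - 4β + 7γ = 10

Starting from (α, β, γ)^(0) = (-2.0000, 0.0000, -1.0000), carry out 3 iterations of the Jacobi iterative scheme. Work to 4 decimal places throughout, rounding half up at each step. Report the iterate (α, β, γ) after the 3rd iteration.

(0.5420, 1.5857, 2.6857)

Iteration 1:
  α = (-2 - (-4)·0.0000 - (1)·-1.0000) / (8) = -0.1250
  β = (6 - (-2)·-2.0000 - (-2)·-1.0000) / (5) = 0.0000
  γ = (10 - (2)·-2.0000 - (-4)·0.0000) / (7) = 2.0000
Iteration 2:
  α = (-2 - (-4)·0.0000 - (1)·2.0000) / (8) = -0.5000
  β = (6 - (-2)·-0.1250 - (-2)·2.0000) / (5) = 1.9500
  γ = (10 - (2)·-0.1250 - (-4)·0.0000) / (7) = 1.4643
Iteration 3:
  α = (-2 - (-4)·1.9500 - (1)·1.4643) / (8) = 0.5420
  β = (6 - (-2)·-0.5000 - (-2)·1.4643) / (5) = 1.5857
  γ = (10 - (2)·-0.5000 - (-4)·1.9500) / (7) = 2.6857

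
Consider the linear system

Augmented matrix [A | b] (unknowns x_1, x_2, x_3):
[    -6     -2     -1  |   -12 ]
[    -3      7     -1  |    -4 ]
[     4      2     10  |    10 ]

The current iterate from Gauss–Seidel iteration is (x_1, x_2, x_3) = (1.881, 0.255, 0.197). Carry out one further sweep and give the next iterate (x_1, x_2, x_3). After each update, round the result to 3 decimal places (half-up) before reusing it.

One sweep:
  x_1 = (-12 - (-2)·0.255 - (-1)·0.197) / (-6) = 1.882
  x_2 = (-4 - (-3)·1.882 - (-1)·0.197) / (7) = 0.263
  x_3 = (10 - (4)·1.882 - (2)·0.263) / (10) = 0.195

(1.882, 0.263, 0.195)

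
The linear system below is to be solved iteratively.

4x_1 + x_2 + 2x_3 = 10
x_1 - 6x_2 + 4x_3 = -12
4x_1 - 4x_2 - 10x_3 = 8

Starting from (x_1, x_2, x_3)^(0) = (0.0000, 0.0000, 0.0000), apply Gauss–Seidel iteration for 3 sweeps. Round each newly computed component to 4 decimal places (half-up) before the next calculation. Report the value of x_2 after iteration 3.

1.9679

Iteration 1:
  x_1 = (10 - (1)·0.0000 - (2)·0.0000) / (4) = 2.5000
  x_2 = (-12 - (1)·2.5000 - (4)·0.0000) / (-6) = 2.4167
  x_3 = (8 - (4)·2.5000 - (-4)·2.4167) / (-10) = -0.7667
Iteration 2:
  x_1 = (10 - (1)·2.4167 - (2)·-0.7667) / (4) = 2.2792
  x_2 = (-12 - (1)·2.2792 - (4)·-0.7667) / (-6) = 1.8687
  x_3 = (8 - (4)·2.2792 - (-4)·1.8687) / (-10) = -0.6358
Iteration 3:
  x_1 = (10 - (1)·1.8687 - (2)·-0.6358) / (4) = 2.3507
  x_2 = (-12 - (1)·2.3507 - (4)·-0.6358) / (-6) = 1.9679
  x_3 = (8 - (4)·2.3507 - (-4)·1.9679) / (-10) = -0.6469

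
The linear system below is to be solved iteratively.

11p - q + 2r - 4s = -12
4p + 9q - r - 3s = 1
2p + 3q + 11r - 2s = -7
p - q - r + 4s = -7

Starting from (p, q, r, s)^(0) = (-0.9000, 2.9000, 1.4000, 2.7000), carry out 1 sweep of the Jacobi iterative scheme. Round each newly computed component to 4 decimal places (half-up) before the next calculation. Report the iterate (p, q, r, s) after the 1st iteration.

Iteration 1:
  p = (-12 - (-1)·2.9000 - (2)·1.4000 - (-4)·2.7000) / (11) = -0.1000
  q = (1 - (4)·-0.9000 - (-1)·1.4000 - (-3)·2.7000) / (9) = 1.5667
  r = (-7 - (2)·-0.9000 - (3)·2.9000 - (-2)·2.7000) / (11) = -0.7727
  s = (-7 - (1)·-0.9000 - (-1)·2.9000 - (-1)·1.4000) / (4) = -0.4500

(-0.1000, 1.5667, -0.7727, -0.4500)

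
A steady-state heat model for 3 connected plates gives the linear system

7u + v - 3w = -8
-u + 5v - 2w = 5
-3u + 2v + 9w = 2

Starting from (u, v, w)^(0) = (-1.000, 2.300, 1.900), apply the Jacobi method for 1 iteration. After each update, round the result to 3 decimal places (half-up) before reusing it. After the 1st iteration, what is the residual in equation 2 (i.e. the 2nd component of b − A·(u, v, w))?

Iteration 1:
  u = (-8 - (1)·2.300 - (-3)·1.900) / (7) = -0.657
  v = (5 - (-1)·-1.000 - (-2)·1.900) / (5) = 1.560
  w = (2 - (-3)·-1.000 - (2)·2.300) / (9) = -0.622
Residual b − A·x = (-6.827, -4.701, 2.507)

-4.701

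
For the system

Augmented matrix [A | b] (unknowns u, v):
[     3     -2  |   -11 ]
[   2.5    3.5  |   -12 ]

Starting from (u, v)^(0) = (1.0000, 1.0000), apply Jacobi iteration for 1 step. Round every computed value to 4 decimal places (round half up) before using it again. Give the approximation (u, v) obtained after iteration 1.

Iteration 1:
  u = (-11 - (-2)·1.0000) / (3) = -3.0000
  v = (-12 - (2.5)·1.0000) / (3.5) = -4.1429

(-3.0000, -4.1429)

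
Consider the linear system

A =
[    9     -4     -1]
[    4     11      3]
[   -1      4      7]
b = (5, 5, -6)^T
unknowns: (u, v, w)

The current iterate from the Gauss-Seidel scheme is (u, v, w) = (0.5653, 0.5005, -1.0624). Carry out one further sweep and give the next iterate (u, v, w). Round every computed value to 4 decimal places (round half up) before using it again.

(0.6600, 0.5043, -1.0510)

One sweep:
  u = (5 - (-4)·0.5005 - (-1)·-1.0624) / (9) = 0.6600
  v = (5 - (4)·0.6600 - (3)·-1.0624) / (11) = 0.5043
  w = (-6 - (-1)·0.6600 - (4)·0.5043) / (7) = -1.0510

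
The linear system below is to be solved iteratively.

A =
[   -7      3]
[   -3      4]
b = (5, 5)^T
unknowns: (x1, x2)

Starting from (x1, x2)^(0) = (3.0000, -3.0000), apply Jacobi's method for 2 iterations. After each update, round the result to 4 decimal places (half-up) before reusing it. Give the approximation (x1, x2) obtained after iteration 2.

(0.7857, -0.2500)

Iteration 1:
  x1 = (5 - (3)·-3.0000) / (-7) = -2.0000
  x2 = (5 - (-3)·3.0000) / (4) = 3.5000
Iteration 2:
  x1 = (5 - (3)·3.5000) / (-7) = 0.7857
  x2 = (5 - (-3)·-2.0000) / (4) = -0.2500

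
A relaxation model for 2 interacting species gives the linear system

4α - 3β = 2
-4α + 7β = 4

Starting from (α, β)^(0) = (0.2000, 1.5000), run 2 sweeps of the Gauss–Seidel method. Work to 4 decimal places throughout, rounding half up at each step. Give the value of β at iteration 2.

Iteration 1:
  α = (2 - (-3)·1.5000) / (4) = 1.6250
  β = (4 - (-4)·1.6250) / (7) = 1.5000
Iteration 2:
  α = (2 - (-3)·1.5000) / (4) = 1.6250
  β = (4 - (-4)·1.6250) / (7) = 1.5000

1.5000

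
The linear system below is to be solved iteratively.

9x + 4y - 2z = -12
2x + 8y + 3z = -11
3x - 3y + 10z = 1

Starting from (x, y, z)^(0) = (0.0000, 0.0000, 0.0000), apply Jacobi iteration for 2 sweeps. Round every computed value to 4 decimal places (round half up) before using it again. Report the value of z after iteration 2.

0.0875

Iteration 1:
  x = (-12 - (4)·0.0000 - (-2)·0.0000) / (9) = -1.3333
  y = (-11 - (2)·0.0000 - (3)·0.0000) / (8) = -1.3750
  z = (1 - (3)·0.0000 - (-3)·0.0000) / (10) = 0.1000
Iteration 2:
  x = (-12 - (4)·-1.3750 - (-2)·0.1000) / (9) = -0.7000
  y = (-11 - (2)·-1.3333 - (3)·0.1000) / (8) = -1.0792
  z = (1 - (3)·-1.3333 - (-3)·-1.3750) / (10) = 0.0875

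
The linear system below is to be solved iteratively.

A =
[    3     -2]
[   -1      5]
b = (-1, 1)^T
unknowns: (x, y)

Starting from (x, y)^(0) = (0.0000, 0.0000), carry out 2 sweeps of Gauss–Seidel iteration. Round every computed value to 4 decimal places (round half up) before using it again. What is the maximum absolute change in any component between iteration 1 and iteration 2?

0.0888

Iteration 1:
  x = (-1 - (-2)·0.0000) / (3) = -0.3333
  y = (1 - (-1)·-0.3333) / (5) = 0.1333
Iteration 2:
  x = (-1 - (-2)·0.1333) / (3) = -0.2445
  y = (1 - (-1)·-0.2445) / (5) = 0.1511
Change: (0.0888, 0.0178) → max |·| = 0.0888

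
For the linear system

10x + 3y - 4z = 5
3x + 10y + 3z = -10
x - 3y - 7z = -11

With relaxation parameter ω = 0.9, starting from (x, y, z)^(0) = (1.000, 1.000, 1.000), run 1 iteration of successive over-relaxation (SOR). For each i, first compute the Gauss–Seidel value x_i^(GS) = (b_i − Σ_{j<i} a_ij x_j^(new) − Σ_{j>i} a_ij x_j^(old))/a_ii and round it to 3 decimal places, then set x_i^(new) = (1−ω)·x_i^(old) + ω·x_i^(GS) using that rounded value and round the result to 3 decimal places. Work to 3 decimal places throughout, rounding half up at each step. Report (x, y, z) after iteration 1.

Iteration 1:
  x: GS value = (5 - (3)·1.000 - (-4)·1.000) / (10) = 0.600;  x ← (1−ω)·1.000 + ω·0.600 = 0.640
  y: GS value = (-10 - (3)·0.640 - (3)·1.000) / (10) = -1.492;  y ← (1−ω)·1.000 + ω·-1.492 = -1.243
  z: GS value = (-11 - (1)·0.640 - (-3)·-1.243) / (-7) = 2.196;  z ← (1−ω)·1.000 + ω·2.196 = 2.076

(0.640, -1.243, 2.076)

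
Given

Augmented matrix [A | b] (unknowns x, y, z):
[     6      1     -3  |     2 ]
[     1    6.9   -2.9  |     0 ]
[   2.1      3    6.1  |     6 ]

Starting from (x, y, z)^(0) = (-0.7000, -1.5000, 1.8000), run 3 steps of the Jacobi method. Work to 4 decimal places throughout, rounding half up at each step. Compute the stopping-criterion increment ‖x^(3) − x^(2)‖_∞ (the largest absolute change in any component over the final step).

0.9143

Iteration 1:
  x = (2 - (1)·-1.5000 - (-3)·1.8000) / (6) = 1.4833
  y = (0 - (1)·-0.7000 - (-2.9)·1.8000) / (6.9) = 0.8580
  z = (6 - (2.1)·-0.7000 - (3)·-1.5000) / (6.1) = 1.9623
Iteration 2:
  x = (2 - (1)·0.8580 - (-3)·1.9623) / (6) = 1.1715
  y = (0 - (1)·1.4833 - (-2.9)·1.9623) / (6.9) = 0.6098
  z = (6 - (2.1)·1.4833 - (3)·0.8580) / (6.1) = 0.0510
Iteration 3:
  x = (2 - (1)·0.6098 - (-3)·0.0510) / (6) = 0.2572
  y = (0 - (1)·1.1715 - (-2.9)·0.0510) / (6.9) = -0.1483
  z = (6 - (2.1)·1.1715 - (3)·0.6098) / (6.1) = 0.2804
Change: (-0.9143, -0.7581, 0.2294) → max |·| = 0.9143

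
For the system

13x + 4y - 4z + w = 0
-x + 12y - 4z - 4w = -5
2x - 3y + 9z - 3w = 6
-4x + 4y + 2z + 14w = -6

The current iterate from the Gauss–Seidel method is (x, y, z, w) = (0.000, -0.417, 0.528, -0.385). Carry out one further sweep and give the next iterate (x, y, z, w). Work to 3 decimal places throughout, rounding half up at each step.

(0.320, -0.342, 0.353, -0.290)

One sweep:
  x = (0 - (4)·-0.417 - (-4)·0.528 - (1)·-0.385) / (13) = 0.320
  y = (-5 - (-1)·0.320 - (-4)·0.528 - (-4)·-0.385) / (12) = -0.342
  z = (6 - (2)·0.320 - (-3)·-0.342 - (-3)·-0.385) / (9) = 0.353
  w = (-6 - (-4)·0.320 - (4)·-0.342 - (2)·0.353) / (14) = -0.290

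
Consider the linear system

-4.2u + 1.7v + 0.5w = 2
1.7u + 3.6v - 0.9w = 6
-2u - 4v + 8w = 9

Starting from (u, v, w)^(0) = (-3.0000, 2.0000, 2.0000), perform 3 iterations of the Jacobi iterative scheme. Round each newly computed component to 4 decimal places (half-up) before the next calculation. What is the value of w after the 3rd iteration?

Iteration 1:
  u = (2 - (1.7)·2.0000 - (0.5)·2.0000) / (-4.2) = 0.5714
  v = (6 - (1.7)·-3.0000 - (-0.9)·2.0000) / (3.6) = 3.5833
  w = (9 - (-2)·-3.0000 - (-4)·2.0000) / (8) = 1.3750
Iteration 2:
  u = (2 - (1.7)·3.5833 - (0.5)·1.3750) / (-4.2) = 1.1379
  v = (6 - (1.7)·0.5714 - (-0.9)·1.3750) / (3.6) = 1.7406
  w = (9 - (-2)·0.5714 - (-4)·3.5833) / (8) = 3.0595
Iteration 3:
  u = (2 - (1.7)·1.7406 - (0.5)·3.0595) / (-4.2) = 0.5926
  v = (6 - (1.7)·1.1379 - (-0.9)·3.0595) / (3.6) = 1.8942
  w = (9 - (-2)·1.1379 - (-4)·1.7406) / (8) = 2.2798

2.2798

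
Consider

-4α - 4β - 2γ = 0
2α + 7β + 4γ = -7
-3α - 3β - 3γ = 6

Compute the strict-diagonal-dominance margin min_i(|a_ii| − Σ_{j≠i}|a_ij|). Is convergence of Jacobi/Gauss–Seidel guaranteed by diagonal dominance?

-3

row 1: |-4| − (4+2) = -2
row 2: |7| − (2+4) = 1
row 3: |-3| − (3+3) = -3
minimum over rows = -3 → not strictly diagonally dominant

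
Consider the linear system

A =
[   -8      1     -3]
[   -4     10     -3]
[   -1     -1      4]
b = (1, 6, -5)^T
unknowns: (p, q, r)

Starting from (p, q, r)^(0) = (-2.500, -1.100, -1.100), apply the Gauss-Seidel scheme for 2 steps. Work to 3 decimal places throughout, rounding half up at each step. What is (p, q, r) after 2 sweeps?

(0.340, 0.397, -1.066)

Iteration 1:
  p = (1 - (1)·-1.100 - (-3)·-1.100) / (-8) = 0.150
  q = (6 - (-4)·0.150 - (-3)·-1.100) / (10) = 0.330
  r = (-5 - (-1)·0.150 - (-1)·0.330) / (4) = -1.130
Iteration 2:
  p = (1 - (1)·0.330 - (-3)·-1.130) / (-8) = 0.340
  q = (6 - (-4)·0.340 - (-3)·-1.130) / (10) = 0.397
  r = (-5 - (-1)·0.340 - (-1)·0.397) / (4) = -1.066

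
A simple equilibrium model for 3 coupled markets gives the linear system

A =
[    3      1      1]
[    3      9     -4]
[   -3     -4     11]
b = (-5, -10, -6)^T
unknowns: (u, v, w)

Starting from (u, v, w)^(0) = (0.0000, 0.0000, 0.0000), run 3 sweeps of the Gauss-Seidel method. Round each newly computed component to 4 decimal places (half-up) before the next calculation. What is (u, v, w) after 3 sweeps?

Iteration 1:
  u = (-5 - (1)·0.0000 - (1)·0.0000) / (3) = -1.6667
  v = (-10 - (3)·-1.6667 - (-4)·0.0000) / (9) = -0.5555
  w = (-6 - (-3)·-1.6667 - (-4)·-0.5555) / (11) = -1.2020
Iteration 2:
  u = (-5 - (1)·-0.5555 - (1)·-1.2020) / (3) = -1.0808
  v = (-10 - (3)·-1.0808 - (-4)·-1.2020) / (9) = -1.2851
  w = (-6 - (-3)·-1.0808 - (-4)·-1.2851) / (11) = -1.3075
Iteration 3:
  u = (-5 - (1)·-1.2851 - (1)·-1.3075) / (3) = -0.8025
  v = (-10 - (3)·-0.8025 - (-4)·-1.3075) / (9) = -1.4247
  w = (-6 - (-3)·-0.8025 - (-4)·-1.4247) / (11) = -1.2824

(-0.8025, -1.4247, -1.2824)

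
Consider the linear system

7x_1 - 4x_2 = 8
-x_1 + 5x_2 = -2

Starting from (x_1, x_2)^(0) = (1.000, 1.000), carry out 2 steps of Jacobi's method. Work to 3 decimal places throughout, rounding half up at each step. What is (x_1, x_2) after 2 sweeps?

Iteration 1:
  x_1 = (8 - (-4)·1.000) / (7) = 1.714
  x_2 = (-2 - (-1)·1.000) / (5) = -0.200
Iteration 2:
  x_1 = (8 - (-4)·-0.200) / (7) = 1.029
  x_2 = (-2 - (-1)·1.714) / (5) = -0.057

(1.029, -0.057)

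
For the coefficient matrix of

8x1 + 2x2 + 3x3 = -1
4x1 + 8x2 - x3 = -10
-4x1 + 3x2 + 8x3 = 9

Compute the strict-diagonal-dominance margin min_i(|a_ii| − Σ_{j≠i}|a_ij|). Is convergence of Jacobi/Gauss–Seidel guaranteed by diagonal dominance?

row 1: |8| − (2+3) = 3
row 2: |8| − (4+1) = 3
row 3: |8| − (4+3) = 1
minimum over rows = 1 → strictly diagonally dominant (convergence guaranteed)

1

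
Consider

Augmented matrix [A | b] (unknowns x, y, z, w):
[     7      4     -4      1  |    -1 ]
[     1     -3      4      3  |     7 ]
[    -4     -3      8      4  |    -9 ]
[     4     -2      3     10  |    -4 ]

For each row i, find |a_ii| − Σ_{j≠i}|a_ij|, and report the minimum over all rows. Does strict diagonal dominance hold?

-5

row 1: |7| − (4+4+1) = -2
row 2: |-3| − (1+4+3) = -5
row 3: |8| − (4+3+4) = -3
row 4: |10| − (4+2+3) = 1
minimum over rows = -5 → not strictly diagonally dominant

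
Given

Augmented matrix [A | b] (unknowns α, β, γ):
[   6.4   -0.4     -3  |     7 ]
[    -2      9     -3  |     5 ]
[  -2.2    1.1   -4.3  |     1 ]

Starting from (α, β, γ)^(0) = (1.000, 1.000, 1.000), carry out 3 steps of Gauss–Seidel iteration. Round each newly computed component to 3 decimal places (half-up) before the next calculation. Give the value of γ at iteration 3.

Iteration 1:
  α = (7 - (-0.4)·1.000 - (-3)·1.000) / (6.4) = 1.625
  β = (5 - (-2)·1.625 - (-3)·1.000) / (9) = 1.250
  γ = (1 - (-2.2)·1.625 - (1.1)·1.250) / (-4.3) = -0.744
Iteration 2:
  α = (7 - (-0.4)·1.250 - (-3)·-0.744) / (6.4) = 0.823
  β = (5 - (-2)·0.823 - (-3)·-0.744) / (9) = 0.490
  γ = (1 - (-2.2)·0.823 - (1.1)·0.490) / (-4.3) = -0.528
Iteration 3:
  α = (7 - (-0.4)·0.490 - (-3)·-0.528) / (6.4) = 0.877
  β = (5 - (-2)·0.877 - (-3)·-0.528) / (9) = 0.574
  γ = (1 - (-2.2)·0.877 - (1.1)·0.574) / (-4.3) = -0.534

-0.534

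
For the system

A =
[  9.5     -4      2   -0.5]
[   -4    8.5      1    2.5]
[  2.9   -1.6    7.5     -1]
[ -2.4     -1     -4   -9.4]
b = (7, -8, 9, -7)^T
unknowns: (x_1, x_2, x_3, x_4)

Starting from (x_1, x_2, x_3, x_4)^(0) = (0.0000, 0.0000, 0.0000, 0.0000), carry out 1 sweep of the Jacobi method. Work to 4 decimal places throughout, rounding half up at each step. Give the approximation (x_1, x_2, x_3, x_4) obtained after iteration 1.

(0.7368, -0.9412, 1.2000, 0.7447)

Iteration 1:
  x_1 = (7 - (-4)·0.0000 - (2)·0.0000 - (-0.5)·0.0000) / (9.5) = 0.7368
  x_2 = (-8 - (-4)·0.0000 - (1)·0.0000 - (2.5)·0.0000) / (8.5) = -0.9412
  x_3 = (9 - (2.9)·0.0000 - (-1.6)·0.0000 - (-1)·0.0000) / (7.5) = 1.2000
  x_4 = (-7 - (-2.4)·0.0000 - (-1)·0.0000 - (-4)·0.0000) / (-9.4) = 0.7447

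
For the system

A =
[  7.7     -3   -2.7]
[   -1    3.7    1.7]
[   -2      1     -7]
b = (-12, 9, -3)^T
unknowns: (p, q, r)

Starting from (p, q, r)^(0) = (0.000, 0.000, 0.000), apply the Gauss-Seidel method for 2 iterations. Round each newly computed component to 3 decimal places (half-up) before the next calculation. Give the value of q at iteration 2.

1.800

Iteration 1:
  p = (-12 - (-3)·0.000 - (-2.7)·0.000) / (7.7) = -1.558
  q = (9 - (-1)·-1.558 - (1.7)·0.000) / (3.7) = 2.011
  r = (-3 - (-2)·-1.558 - (1)·2.011) / (-7) = 1.161
Iteration 2:
  p = (-12 - (-3)·2.011 - (-2.7)·1.161) / (7.7) = -0.368
  q = (9 - (-1)·-0.368 - (1.7)·1.161) / (3.7) = 1.800
  r = (-3 - (-2)·-0.368 - (1)·1.800) / (-7) = 0.791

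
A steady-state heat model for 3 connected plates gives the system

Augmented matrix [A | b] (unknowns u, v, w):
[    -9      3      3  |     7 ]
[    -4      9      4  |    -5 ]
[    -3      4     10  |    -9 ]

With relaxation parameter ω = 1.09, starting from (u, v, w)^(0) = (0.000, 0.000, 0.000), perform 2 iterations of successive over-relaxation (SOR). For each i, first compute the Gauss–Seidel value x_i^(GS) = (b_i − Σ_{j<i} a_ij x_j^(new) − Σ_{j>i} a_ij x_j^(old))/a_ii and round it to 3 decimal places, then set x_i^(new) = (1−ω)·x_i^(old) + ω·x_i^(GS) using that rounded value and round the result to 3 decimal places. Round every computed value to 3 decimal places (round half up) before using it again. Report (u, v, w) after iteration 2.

Iteration 1:
  u: GS value = (7 - (3)·0.000 - (3)·0.000) / (-9) = -0.778;  u ← (1−ω)·0.000 + ω·-0.778 = -0.848
  v: GS value = (-5 - (-4)·-0.848 - (4)·0.000) / (9) = -0.932;  v ← (1−ω)·0.000 + ω·-0.932 = -1.016
  w: GS value = (-9 - (-3)·-0.848 - (4)·-1.016) / (10) = -0.748;  w ← (1−ω)·0.000 + ω·-0.748 = -0.815
Iteration 2:
  u: GS value = (7 - (3)·-1.016 - (3)·-0.815) / (-9) = -1.388;  u ← (1−ω)·-0.848 + ω·-1.388 = -1.437
  v: GS value = (-5 - (-4)·-1.437 - (4)·-0.815) / (9) = -0.832;  v ← (1−ω)·-1.016 + ω·-0.832 = -0.815
  w: GS value = (-9 - (-3)·-1.437 - (4)·-0.815) / (10) = -1.005;  w ← (1−ω)·-0.815 + ω·-1.005 = -1.022

(-1.437, -0.815, -1.022)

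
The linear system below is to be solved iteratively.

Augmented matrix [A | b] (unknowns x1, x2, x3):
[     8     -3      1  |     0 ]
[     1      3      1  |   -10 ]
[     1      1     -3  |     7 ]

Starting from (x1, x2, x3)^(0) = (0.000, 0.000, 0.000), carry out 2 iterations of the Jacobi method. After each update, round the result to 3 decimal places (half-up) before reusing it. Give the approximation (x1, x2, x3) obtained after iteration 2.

Iteration 1:
  x1 = (0 - (-3)·0.000 - (1)·0.000) / (8) = 0.000
  x2 = (-10 - (1)·0.000 - (1)·0.000) / (3) = -3.333
  x3 = (7 - (1)·0.000 - (1)·0.000) / (-3) = -2.333
Iteration 2:
  x1 = (0 - (-3)·-3.333 - (1)·-2.333) / (8) = -0.958
  x2 = (-10 - (1)·0.000 - (1)·-2.333) / (3) = -2.556
  x3 = (7 - (1)·0.000 - (1)·-3.333) / (-3) = -3.444

(-0.958, -2.556, -3.444)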